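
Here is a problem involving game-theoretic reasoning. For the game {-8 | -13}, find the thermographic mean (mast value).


Game = {-8 | -13}, a switch {a | b} with numbers a > b.
Its thermograph has left wall a - t and right wall b + t, which meet at t = (a - b)/2, where both equal (a + b)/2. So the mast (mean value) is at (a + b)/2.
Mean = (-8 + (-13))/2 = -21/2 = -21/2

-21/2


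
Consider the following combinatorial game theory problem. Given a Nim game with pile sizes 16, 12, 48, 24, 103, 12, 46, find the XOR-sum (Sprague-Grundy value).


We need the XOR (exclusive or) of all pile sizes.
After XOR-ing pile 1 (size 16): 0 XOR 16 = 16
After XOR-ing pile 2 (size 12): 16 XOR 12 = 28
After XOR-ing pile 3 (size 48): 28 XOR 48 = 44
After XOR-ing pile 4 (size 24): 44 XOR 24 = 52
After XOR-ing pile 5 (size 103): 52 XOR 103 = 83
After XOR-ing pile 6 (size 12): 83 XOR 12 = 95
After XOR-ing pile 7 (size 46): 95 XOR 46 = 113
The Nim-value of this position is 113.

113


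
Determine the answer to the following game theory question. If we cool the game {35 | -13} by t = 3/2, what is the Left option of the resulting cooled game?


Original game: {35 | -13} (a switch {a | b} with a > b).
Cooling by t (for t below the temperature (a - b)/2 = 24) taxes each move by t: {a | b} cooled by t is {a - t | b + t}.
Cooling amount: t = 3/2
Cooled Left option: 35 - 3/2 = 67/2
Cooled Right option: -13 + 3/2 = -23/2
Cooled game: {67/2 | -23/2}
Left option = 67/2

67/2


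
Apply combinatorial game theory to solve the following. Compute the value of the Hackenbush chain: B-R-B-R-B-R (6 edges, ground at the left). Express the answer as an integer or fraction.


Edges (from ground): B-R-B-R-B-R
By Berlekamp's sign-expansion rule, a Blue-Red Hackenbush stalk has the value of the surreal number whose sign sequence is the edge sequence with B -> + and R -> -.
Sign sequence: +-+-+-
Trace the sign expansion in the surreal number tree, starting from 0:
Edge 1: B (sign +) -> bounds (0, +inf), value = 1
Edge 2: R (sign -) -> bounds (0, 1), value = 1/2
Edge 3: B (sign +) -> bounds (1/2, 1), value = 3/4
Edge 4: R (sign -) -> bounds (1/2, 3/4), value = 5/8
Edge 5: B (sign +) -> bounds (5/8, 3/4), value = 11/16
Edge 6: R (sign -) -> bounds (5/8, 11/16), value = 21/32
Game value = 21/32

21/32


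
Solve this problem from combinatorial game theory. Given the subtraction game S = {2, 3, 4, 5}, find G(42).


The subtraction set is S = {2, 3, 4, 5}.
G(k) = mex{ G(k - s) : s in S, s <= k }. We compute iteratively: G(0) = 0.
G(1) = mex({}) = 0
G(2) = mex({0}) = 1
G(3) = mex({0}) = 1
G(4) = mex({0, 1}) = 2
G(5) = mex({0, 1}) = 2
G(6) = mex({0, 1, 2}) = 3
G(7) = mex({1, 2}) = 0
G(8) = mex({1, 2, 3}) = 0
G(9) = mex({0, 2, 3}) = 1
G(10) = mex({0, 2, 3}) = 1
G(11) = mex({0, 1, 3}) = 2
Observe that G(7)..G(11) = 0, 0, 1, 1, 2 repeats G(0)..G(4) = 0, 0, 1, 1, 2.
For k >= max(S) = 5, G(k) is determined by the previous 5 values G(k-5)..G(k-1); a window of 5 consecutive values has recurred shifted by 7, so by induction G(k + 7) = G(k) for all k >= 0: the sequence is periodic from the start with period 7.
One period: G(0..6) = 0, 0, 1, 1, 2, 2, 3.
42 mod 7 = 0, so G(42) = G(0) = 0.

0


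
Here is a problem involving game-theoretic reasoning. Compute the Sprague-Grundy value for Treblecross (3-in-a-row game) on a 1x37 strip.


Treblecross: place X on empty cells; 3-in-a-row wins.
Playing within two cells of an existing X lets the opponent win at once, so sensible play treats the cells i-2..i+2 around each X as dead. The player left with no safe cell loses, so this is a normal-play take-away game on strips of safe cells.
Placing X at cell i (0-indexed) of a strip of k safe cells leaves independent strips of sizes max(0, i-2) and max(0, k-i-3). Hence G(k) = mex{ G(max(0,i-2)) XOR G(max(0,k-i-3)) : 0 <= i < k }, with G(0) = 0.
G(1): splits (0,0):0^0=0 -> mex({0}) = 1
G(2): splits (0,0):0^0=0 -> mex({0}) = 1
G(3): splits (0,0):0^0=0 -> mex({0}) = 1
G(4): splits (0,1):0^1=1 (0,0):0^0=0 -> mex({0, 1}) = 2
G(5): splits (0,2):0^1=1 (0,1):0^1=1 (0,0):0^0=0 -> mex({0, 1}) = 2
G(6) = mex({1}) = 0
G(7) = mex({0, 1, 2}) = 3
G(8) = mex({0, 1, 2}) = 3
G(9) = mex({0, 2}) = 1
G(10) = mex({0, 2, 3}) = 1
G(11) = mex({0, 3}) = 1
G(12) = mex({1, 3}) = 0
G(13) = mex({0, 1, 2, 3}) = 4
G(14) = mex({0, 1, 2}) = 3
G(15) = mex({0, 1, 2}) = 3
G(16) = mex({0, 1, 2, 4}) = 3
G(17) = mex({0, 1, 3, 4}) = 2
G(18) = mex({0, 1, 3, 4}) = 2
G(19) = mex({0, 1, 3, 5}) = 2
G(20) = mex({0, 1, 2, 3, 5}) = 4
G(21) = mex({0, 1, 2, 3, 5}) = 4
G(22) = mex({1, 2, 6}) = 0
G(23) = mex({0, 1, 2, 3, 4, 6}) = 5
G(24) = mex({0, 1, 2, 3, 4}) = 5
G(25) = mex({0, 1, 3, 4, 7}) = 2
G(26) = mex({0, 1, 3, 4, 5, 7}) = 2
G(27) = mex({0, 1, 3, 5}) = 2
G(28) = mex({0, 1, 2, 5}) = 3
G(29) = mex({0, 1, 2, 4, 5, 6}) = 3
G(30) = mex({1, 2, 4, 6}) = 0
G(31) = mex({0, 1, 2, 3, 4, 6}) = 5
G(32) = mex({1, 2, 3, 4, 7}) = 0
G(33) = mex({0, 3, 7}) = 1
G(34) = mex({0, 2, 3, 5, 7}) = 1
G(35) = mex({0, 2, 3, 5, 6}) = 1
G(36) = mex({0, 1, 2, 5, 6}) = 3
G(37) = mex({0, 1, 2, 4, 5, 6}) = 3
Therefore G(37) = 3.

3


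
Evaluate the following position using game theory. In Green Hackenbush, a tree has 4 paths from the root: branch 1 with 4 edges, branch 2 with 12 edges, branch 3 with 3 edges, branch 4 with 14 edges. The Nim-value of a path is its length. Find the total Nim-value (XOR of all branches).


The tree has 4 branches from the ground vertex.
In Green Hackenbush, the Nim-value of a simple path of length k is k.
Branch 1: length 4, Nim-value = 4
Branch 2: length 12, Nim-value = 12
Branch 3: length 3, Nim-value = 3
Branch 4: length 14, Nim-value = 14
Total Nim-value = XOR of all branch values:
0 XOR 4 = 4
4 XOR 12 = 8
8 XOR 3 = 11
11 XOR 14 = 5
Nim-value of the tree = 5

5


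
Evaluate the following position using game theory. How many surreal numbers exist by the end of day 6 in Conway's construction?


Day 0: {|} = 0 is born. Count = 1.
Day n: the number of surreal numbers born by day n is 2^(n+1) - 1.
By day 0: 2^1 - 1 = 1
By day 1: 2^2 - 1 = 3
By day 2: 2^3 - 1 = 7
By day 3: 2^4 - 1 = 15
By day 4: 2^5 - 1 = 31
By day 5: 2^6 - 1 = 63
By day 6: 2^7 - 1 = 127
By day 6: 127 surreal numbers.

127


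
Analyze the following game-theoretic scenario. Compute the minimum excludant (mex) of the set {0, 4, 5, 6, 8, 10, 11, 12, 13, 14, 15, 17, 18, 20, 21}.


Set = {0, 4, 5, 6, 8, 10, 11, 12, 13, 14, 15, 17, 18, 20, 21}
0 is in the set.
1 is NOT in the set. This is the mex.
mex = 1

1


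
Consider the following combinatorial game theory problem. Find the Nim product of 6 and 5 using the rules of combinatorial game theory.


Nim multiplication is bilinear over XOR: (u XOR v) * w = (u*w) XOR (v*w).
So we split each operand into its bit components and XOR the pairwise Nim products.
6 = 2 + 4 (as XOR of powers of 2).
5 = 1 + 4 (as XOR of powers of 2).
Using the standard Nim-product table on single bits:
  2*2 = 3,   2*4 = 8,   2*8 = 12,
  4*4 = 6,   4*8 = 11,  8*8 = 13,
and  1*x = x (identity), k*l = l*k (commutative).
Pairwise Nim products:
  2 * 1 = 2
  2 * 4 = 8
  4 * 1 = 4
  4 * 4 = 6
XOR them: 2 XOR 8 XOR 4 XOR 6 = 8.
Result: 6 * 5 = 8 (in Nim).

8


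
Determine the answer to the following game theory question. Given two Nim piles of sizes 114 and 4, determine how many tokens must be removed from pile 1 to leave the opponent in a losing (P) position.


Piles: 114 and 4
Current XOR: 114 XOR 4 = 118 (non-zero, so this is an N-position).
To make the XOR zero, we need to find a move that balances the piles.
For pile 1 (size 114): target = 114 XOR 118 = 4
We reduce pile 1 from 114 to 4.
Tokens removed: 114 - 4 = 110
Verification: 4 XOR 4 = 0

110


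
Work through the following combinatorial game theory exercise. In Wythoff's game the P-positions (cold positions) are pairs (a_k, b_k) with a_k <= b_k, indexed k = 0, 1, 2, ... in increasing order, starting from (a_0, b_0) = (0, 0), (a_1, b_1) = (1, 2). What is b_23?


By Wythoff's theorem, a_k = floor(k * phi) and b_k = floor(k * phi^2) = a_k + k, where phi = (1 + sqrt(5))/2 is the golden ratio.
phi = (1 + sqrt(5))/2 = 1.618034
phi^2 = phi + 1 = 2.618034
k = 23
k * phi^2 = 23 * 2.618034 = 60.214782
b_23 = floor(k * phi^2) = 60 (check: a_23 + k = 37 + 23 = 60)

60


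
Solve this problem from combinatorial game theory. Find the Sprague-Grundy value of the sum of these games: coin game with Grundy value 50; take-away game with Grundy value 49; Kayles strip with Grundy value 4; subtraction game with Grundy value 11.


By the Sprague-Grundy theorem, the Grundy value of a sum of games is the XOR of individual Grundy values.
coin game: Grundy value = 50. Running XOR: 0 XOR 50 = 50
take-away game: Grundy value = 49. Running XOR: 50 XOR 49 = 3
Kayles strip: Grundy value = 4. Running XOR: 3 XOR 4 = 7
subtraction game: Grundy value = 11. Running XOR: 7 XOR 11 = 12
The combined Grundy value is 12.

12


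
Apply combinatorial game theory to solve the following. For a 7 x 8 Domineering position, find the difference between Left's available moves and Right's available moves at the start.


Board is 7 x 8 (rows x cols).
Left (vertical) placements: (rows-1) * cols = 6 * 8 = 48
Right (horizontal) placements: rows * (cols-1) = 7 * 7 = 49
Advantage = Left - Right = 48 - 49 = -1

-1


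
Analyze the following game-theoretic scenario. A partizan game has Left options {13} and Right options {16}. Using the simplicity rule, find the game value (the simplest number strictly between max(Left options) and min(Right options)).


Left options: {13}, max = 13
Right options: {16}, min = 16
All options are numbers and max(Left) < min(Right), so by the simplicity theorem the value is the simplest (earliest-born) number strictly between 13 and 16.
Integers 14 through 15 all lie strictly between 13 and 16.
Among integers, the simplest (lowest birthday = smallest |n|; 0 is born on day 0, +-n on day n) is 14.
No non-integer in the interval can be simpler: if x is a non-integer in the interval, then floor(x) or ceil(x) also lies in the interval (the interval contains an integer), and both are proper prefixes of x's sign expansion, i.e. born earlier. So the game value is 14.
Game value = 14

14


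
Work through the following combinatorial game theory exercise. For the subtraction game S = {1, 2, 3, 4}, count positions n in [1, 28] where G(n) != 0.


Subtraction set S = {1, 2, 3, 4}, so G(n) = n mod 5.
G(n) = 0 when n is a multiple of 5.
Multiples of 5 in [1, 28]: 5
N-positions (nonzero Grundy) = 28 - 5 = 23

23


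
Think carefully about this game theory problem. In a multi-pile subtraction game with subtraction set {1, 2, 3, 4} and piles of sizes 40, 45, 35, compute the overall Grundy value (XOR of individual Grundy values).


Subtraction set: {1, 2, 3, 4}
For this subtraction set, G(n) = n mod 5 (period = max + 1 = 5).
Pile 1 (size 40): G(40) = 40 mod 5 = 0
Pile 2 (size 45): G(45) = 45 mod 5 = 0
Pile 3 (size 35): G(35) = 35 mod 5 = 0
Total Grundy value = XOR of all: 0 XOR 0 XOR 0 = 0

0


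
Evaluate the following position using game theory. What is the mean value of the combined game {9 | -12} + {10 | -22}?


G1 = {9 | -12}, G2 = {10 | -22}
Each is a switch {a | b} with numbers a > b; its mean value is (a + b)/2, and mean value is additive over game sums: m(G1 + G2) = m(G1) + m(G2).
Mean of G1 = (9 + (-12))/2 = -3/2 = -3/2
Mean of G2 = (10 + (-22))/2 = -12/2 = -6
Mean of G1 + G2 = -3/2 + -6 = -15/2

-15/2


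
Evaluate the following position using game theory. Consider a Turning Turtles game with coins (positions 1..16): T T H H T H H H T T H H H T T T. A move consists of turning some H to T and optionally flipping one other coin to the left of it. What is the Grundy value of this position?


Coins: T T H H T H H H T T H H H T T T
Key fact: a single head at position k behaves exactly like a Nim heap of size k (turning it to T and optionally flipping a coin at j < k corresponds to moving the heap from k to j, or to 0), and heads combine as a disjunctive sum (two heads at the same place would cancel, matching j XOR j = 0). So the Nim-value is the XOR of the 1-indexed positions of the heads.
Face-up positions (1-indexed): [3, 4, 6, 7, 8, 11, 12, 13]
XOR 0 with 3: 0 XOR 3 = 3
XOR 3 with 4: 3 XOR 4 = 7
XOR 7 with 6: 7 XOR 6 = 1
XOR 1 with 7: 1 XOR 7 = 6
XOR 6 with 8: 6 XOR 8 = 14
XOR 14 with 11: 14 XOR 11 = 5
XOR 5 with 12: 5 XOR 12 = 9
XOR 9 with 13: 9 XOR 13 = 4
Nim-value = 4

4


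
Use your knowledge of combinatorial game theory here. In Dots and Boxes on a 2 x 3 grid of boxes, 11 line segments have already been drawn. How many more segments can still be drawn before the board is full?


Grid: 2 x 3 boxes, i.e. 3 rows and 4 columns of dots.
Horizontal edges: (rows + 1) * cols = 3 * 3 = 9
Vertical edges: rows * (cols + 1) = 2 * 4 = 8
Total edges: 9 + 8 = 17
Edges drawn: 11
Remaining: 17 - 11 = 6

6


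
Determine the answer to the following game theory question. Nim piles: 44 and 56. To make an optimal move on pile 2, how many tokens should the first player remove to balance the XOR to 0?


Piles: 44 and 56
Current XOR: 44 XOR 56 = 20 (non-zero, so this is an N-position).
To make the XOR zero, we need to find a move that balances the piles.
For pile 2 (size 56): target = 56 XOR 20 = 44
We reduce pile 2 from 56 to 44.
Tokens removed: 56 - 44 = 12
Verification: 44 XOR 44 = 0

12


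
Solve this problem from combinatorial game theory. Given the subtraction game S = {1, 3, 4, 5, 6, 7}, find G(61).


The subtraction set is S = {1, 3, 4, 5, 6, 7}.
G(k) = mex{ G(k - s) : s in S, s <= k }. We compute iteratively: G(0) = 0.
G(1) = mex({0}) = 1
G(2) = mex({1}) = 0
G(3) = mex({0}) = 1
G(4) = mex({0, 1}) = 2
G(5) = mex({0, 1, 2}) = 3
G(6) = mex({0, 1, 3}) = 2
G(7) = mex({0, 1, 2}) = 3
G(8) = mex({0, 1, 2, 3}) = 4
G(9) = mex({0, 1, 2, 3, 4}) = 5
G(10) = mex({1, 2, 3, 5}) = 0
G(11) = mex({0, 2, 3, 4}) = 1
G(12) = mex({1, 2, 3, 4, 5}) = 0
G(13) = mex({0, 2, 3, 4, 5}) = 1
G(14) = mex({0, 1, 3, 4, 5}) = 2
G(15) = mex({0, 1, 2, 4, 5}) = 3
G(16) = mex({0, 1, 3, 5}) = 2
Observe that G(10)..G(16) = 0, 1, 0, 1, 2, 3, 2 repeats G(0)..G(6) = 0, 1, 0, 1, 2, 3, 2.
For k >= max(S) = 7, G(k) is determined by the previous 7 values G(k-7)..G(k-1); a window of 7 consecutive values has recurred shifted by 10, so by induction G(k + 10) = G(k) for all k >= 0: the sequence is periodic from the start with period 10.
One period: G(0..9) = 0, 1, 0, 1, 2, 3, 2, 3, 4, 5.
61 mod 10 = 1, so G(61) = G(1) = 1.

1


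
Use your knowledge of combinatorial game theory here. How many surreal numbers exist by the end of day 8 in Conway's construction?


Day 0: {|} = 0 is born. Count = 1.
Day n: the number of surreal numbers born by day n is 2^(n+1) - 1.
By day 0: 2^1 - 1 = 1
By day 1: 2^2 - 1 = 3
By day 2: 2^3 - 1 = 7
By day 3: 2^4 - 1 = 15
By day 4: 2^5 - 1 = 31
By day 5: 2^6 - 1 = 63
By day 6: 2^7 - 1 = 127
By day 7: 2^8 - 1 = 255
By day 8: 2^9 - 1 = 511
By day 8: 511 surreal numbers.

511


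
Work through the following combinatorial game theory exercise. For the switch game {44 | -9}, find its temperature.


The game is {44 | -9}, a switch {a | b} with numbers a > b.
Cooling {a | b} by t gives {a - t | b + t}, which stops being hot when a - t = b + t, i.e. at t = (a - b)/2. So the temperature of a switch is (a - b)/2.
Temperature = (Left option - Right option) / 2
= (44 - (-9)) / 2
= 53 / 2
= 53/2

53/2


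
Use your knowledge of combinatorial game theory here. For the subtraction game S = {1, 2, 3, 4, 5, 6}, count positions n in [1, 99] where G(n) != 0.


Subtraction set S = {1, 2, 3, 4, 5, 6}, so G(n) = n mod 7.
G(n) = 0 when n is a multiple of 7.
Multiples of 7 in [1, 99]: 14
N-positions (nonzero Grundy) = 99 - 14 = 85

85


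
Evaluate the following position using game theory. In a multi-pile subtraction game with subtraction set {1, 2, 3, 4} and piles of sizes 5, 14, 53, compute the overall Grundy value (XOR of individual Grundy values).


Subtraction set: {1, 2, 3, 4}
For this subtraction set, G(n) = n mod 5 (period = max + 1 = 5).
Pile 1 (size 5): G(5) = 5 mod 5 = 0
Pile 2 (size 14): G(14) = 14 mod 5 = 4
Pile 3 (size 53): G(53) = 53 mod 5 = 3
Total Grundy value = XOR of all: 0 XOR 4 XOR 3 = 7

7


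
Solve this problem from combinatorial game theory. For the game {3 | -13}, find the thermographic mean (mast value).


Game = {3 | -13}, a switch {a | b} with numbers a > b.
Its thermograph has left wall a - t and right wall b + t, which meet at t = (a - b)/2, where both equal (a + b)/2. So the mast (mean value) is at (a + b)/2.
Mean = (3 + (-13))/2 = -10/2 = -5

-5


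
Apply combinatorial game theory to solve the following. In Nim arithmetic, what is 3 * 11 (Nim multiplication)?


Nim multiplication is bilinear over XOR: (u XOR v) * w = (u*w) XOR (v*w).
So we split each operand into its bit components and XOR the pairwise Nim products.
3 = 1 + 2 (as XOR of powers of 2).
11 = 1 + 2 + 8 (as XOR of powers of 2).
Using the standard Nim-product table on single bits:
  2*2 = 3,   2*4 = 8,   2*8 = 12,
  4*4 = 6,   4*8 = 11,  8*8 = 13,
and  1*x = x (identity), k*l = l*k (commutative).
Pairwise Nim products:
  1 * 1 = 1
  1 * 2 = 2
  1 * 8 = 8
  2 * 1 = 2
  2 * 2 = 3
  2 * 8 = 12
XOR them: 1 XOR 2 XOR 8 XOR 2 XOR 3 XOR 12 = 6.
Result: 3 * 11 = 6 (in Nim).

6


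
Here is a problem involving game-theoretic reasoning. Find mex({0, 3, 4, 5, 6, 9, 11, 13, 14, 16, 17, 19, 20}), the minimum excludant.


Set = {0, 3, 4, 5, 6, 9, 11, 13, 14, 16, 17, 19, 20}
0 is in the set.
1 is NOT in the set. This is the mex.
mex = 1

1


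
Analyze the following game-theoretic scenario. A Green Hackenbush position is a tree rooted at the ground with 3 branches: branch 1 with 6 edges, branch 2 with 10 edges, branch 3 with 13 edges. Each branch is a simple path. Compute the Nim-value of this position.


The tree has 3 branches from the ground vertex.
In Green Hackenbush, the Nim-value of a simple path of length k is k.
Branch 1: length 6, Nim-value = 6
Branch 2: length 10, Nim-value = 10
Branch 3: length 13, Nim-value = 13
Total Nim-value = XOR of all branch values:
0 XOR 6 = 6
6 XOR 10 = 12
12 XOR 13 = 1
Nim-value of the tree = 1

1


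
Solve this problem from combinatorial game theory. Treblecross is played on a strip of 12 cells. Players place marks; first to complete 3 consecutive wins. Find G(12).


Treblecross: place X on empty cells; 3-in-a-row wins.
Playing within two cells of an existing X lets the opponent win at once, so sensible play treats the cells i-2..i+2 around each X as dead. The player left with no safe cell loses, so this is a normal-play take-away game on strips of safe cells.
Placing X at cell i (0-indexed) of a strip of k safe cells leaves independent strips of sizes max(0, i-2) and max(0, k-i-3). Hence G(k) = mex{ G(max(0,i-2)) XOR G(max(0,k-i-3)) : 0 <= i < k }, with G(0) = 0.
G(1): splits (0,0):0^0=0 -> mex({0}) = 1
G(2): splits (0,0):0^0=0 -> mex({0}) = 1
G(3): splits (0,0):0^0=0 -> mex({0}) = 1
G(4): splits (0,1):0^1=1 (0,0):0^0=0 -> mex({0, 1}) = 2
G(5): splits (0,2):0^1=1 (0,1):0^1=1 (0,0):0^0=0 -> mex({0, 1}) = 2
G(6) = mex({1}) = 0
G(7) = mex({0, 1, 2}) = 3
G(8) = mex({0, 1, 2}) = 3
G(9) = mex({0, 2}) = 1
G(10) = mex({0, 2, 3}) = 1
G(11) = mex({0, 3}) = 1
G(12) = mex({1, 3}) = 0
Therefore G(12) = 0.

0


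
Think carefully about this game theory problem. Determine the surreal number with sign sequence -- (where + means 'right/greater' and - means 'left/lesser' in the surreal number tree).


Sign expansion: --
Rule: track bounds (lo, hi), initially (-inf, +inf). On '+', the current value becomes lo and we move to the simplest number in (value, hi): value + 1 if hi = +inf, otherwise the midpoint (value + hi)/2. On '-', the current value becomes hi and we move to value - 1 if lo = -inf, otherwise the midpoint (lo + value)/2.
Start at 0.
Step 1: sign = -, move left. Bounds: (-inf, 0). Value = -1
Step 2: sign = -, move left. Bounds: (-inf, -1). Value = -2
The surreal number with sign expansion -- is -2.

-2


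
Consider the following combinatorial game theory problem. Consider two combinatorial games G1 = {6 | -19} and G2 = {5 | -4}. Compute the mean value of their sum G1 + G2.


G1 = {6 | -19}, G2 = {5 | -4}
Each is a switch {a | b} with numbers a > b; its mean value is (a + b)/2, and mean value is additive over game sums: m(G1 + G2) = m(G1) + m(G2).
Mean of G1 = (6 + (-19))/2 = -13/2 = -13/2
Mean of G2 = (5 + (-4))/2 = 1/2 = 1/2
Mean of G1 + G2 = -13/2 + 1/2 = -6

-6


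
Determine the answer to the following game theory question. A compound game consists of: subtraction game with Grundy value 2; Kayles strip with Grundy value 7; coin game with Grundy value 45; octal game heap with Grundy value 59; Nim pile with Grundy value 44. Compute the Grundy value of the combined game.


By the Sprague-Grundy theorem, the Grundy value of a sum of games is the XOR of individual Grundy values.
subtraction game: Grundy value = 2. Running XOR: 0 XOR 2 = 2
Kayles strip: Grundy value = 7. Running XOR: 2 XOR 7 = 5
coin game: Grundy value = 45. Running XOR: 5 XOR 45 = 40
octal game heap: Grundy value = 59. Running XOR: 40 XOR 59 = 19
Nim pile: Grundy value = 44. Running XOR: 19 XOR 44 = 63
The combined Grundy value is 63.

63


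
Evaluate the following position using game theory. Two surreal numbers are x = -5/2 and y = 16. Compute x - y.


x = -5/2, y = 16
Converting to common denominator: 2
x = -5/2, y = 32/2
x - y = -5/2 - 16 = -37/2

-37/2


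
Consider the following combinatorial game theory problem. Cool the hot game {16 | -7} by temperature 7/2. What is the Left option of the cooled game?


Original game: {16 | -7} (a switch {a | b} with a > b).
Cooling by t (for t below the temperature (a - b)/2 = 23/2) taxes each move by t: {a | b} cooled by t is {a - t | b + t}.
Cooling amount: t = 7/2
Cooled Left option: 16 - 7/2 = 25/2
Cooled Right option: -7 + 7/2 = -7/2
Cooled game: {25/2 | -7/2}
Left option = 25/2

25/2


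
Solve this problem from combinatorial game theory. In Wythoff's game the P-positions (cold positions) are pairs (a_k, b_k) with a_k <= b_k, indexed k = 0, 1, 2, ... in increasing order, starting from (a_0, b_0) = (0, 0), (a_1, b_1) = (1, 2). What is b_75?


By Wythoff's theorem, a_k = floor(k * phi) and b_k = floor(k * phi^2) = a_k + k, where phi = (1 + sqrt(5))/2 is the golden ratio.
phi = (1 + sqrt(5))/2 = 1.618034
phi^2 = phi + 1 = 2.618034
k = 75
k * phi^2 = 75 * 2.618034 = 196.352549
b_75 = floor(k * phi^2) = 196 (check: a_75 + k = 121 + 75 = 196)

196


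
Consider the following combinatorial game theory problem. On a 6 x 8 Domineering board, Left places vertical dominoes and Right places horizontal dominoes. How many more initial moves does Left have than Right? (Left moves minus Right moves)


Board is 6 x 8 (rows x cols).
Left (vertical) placements: (rows-1) * cols = 5 * 8 = 40
Right (horizontal) placements: rows * (cols-1) = 6 * 7 = 42
Advantage = Left - Right = 40 - 42 = -2

-2


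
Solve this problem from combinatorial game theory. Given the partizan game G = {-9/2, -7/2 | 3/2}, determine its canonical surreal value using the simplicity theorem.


Left options: {-9/2, -7/2}, max = -7/2
Right options: {3/2}, min = 3/2
All options are numbers and max(Left) < min(Right), so by the simplicity theorem the value is the simplest (earliest-born) number strictly between -7/2 and 3/2.
Integers -3 through 1 all lie strictly between -7/2 and 3/2.
Among integers, the simplest (lowest birthday = smallest |n|; 0 is born on day 0, +-n on day n) is 0.
No non-integer in the interval can be simpler: if x is a non-integer in the interval, then floor(x) or ceil(x) also lies in the interval (the interval contains an integer), and both are proper prefixes of x's sign expansion, i.e. born earlier. So the game value is 0.
Game value = 0

0


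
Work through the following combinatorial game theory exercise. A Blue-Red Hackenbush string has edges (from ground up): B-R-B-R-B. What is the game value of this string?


Edges (from ground): B-R-B-R-B
By Berlekamp's sign-expansion rule, a Blue-Red Hackenbush stalk has the value of the surreal number whose sign sequence is the edge sequence with B -> + and R -> -.
Sign sequence: +-+-+
Trace the sign expansion in the surreal number tree, starting from 0:
Edge 1: B (sign +) -> bounds (0, +inf), value = 1
Edge 2: R (sign -) -> bounds (0, 1), value = 1/2
Edge 3: B (sign +) -> bounds (1/2, 1), value = 3/4
Edge 4: R (sign -) -> bounds (1/2, 3/4), value = 5/8
Edge 5: B (sign +) -> bounds (5/8, 3/4), value = 11/16
Game value = 11/16

11/16


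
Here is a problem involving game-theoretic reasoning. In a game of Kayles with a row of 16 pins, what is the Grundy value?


Kayles: a move removes 1 or 2 adjacent pins from a contiguous row.
Removing pins from a row of k leaves two independent rows (a, b) with a + b = k - 1 (one pin) or a + b = k - 2 (two pins); an end removal gives a = 0.
By Sprague-Grundy, G(k) = mex{ G(a) XOR G(b) } over all these splits. G(0) = 0.
G(1): splits (0,0):0^0=0 -> mex({0}) = 1
G(2): splits (0,1):0^1=1 (0,0):0^0=0 -> mex({0, 1}) = 2
G(3): splits (0,2):0^2=2 (1,1):1^1=0 (0,1):0^1=1 -> mex({0, 1, 2}) = 3
G(4): splits (0,3):0^3=3 (1,2):1^2=3 (0,2):0^2=2 (1,1):1^1=0 -> mex({0, 2, 3}) = 1
G(5): splits (0,4):0^1=1 (1,3):1^3=2 (2,2):2^2=0 (0,3):0^3=3 (1,2):1^2=3 -> mex({0, 1, 2, 3}) = 4
G(6) = mex({0, 1, 2, 4}) = 3
G(7) = mex({0, 1, 3, 4, 5}) = 2
G(8) = mex({0, 2, 3, 5, 6}) = 1
G(9) = mex({0, 1, 2, 3, 6, 7}) = 4
G(10) = mex({0, 1, 3, 4, 5, 7}) = 2
G(11) = mex({0, 1, 2, 3, 4, 5}) = 6
G(12) = mex({0, 1, 2, 3, 5, 6, 7}) = 4
G(13) = mex({0, 2, 3, 4, 6, 7}) = 1
G(14) = mex({0, 1, 4, 5, 6, 7}) = 2
G(15) = mex({0, 1, 2, 3, 4, 5, 6}) = 7
G(16) = mex({0, 2, 3, 5, 6, 7}) = 1
Therefore G(16) = 1.

1


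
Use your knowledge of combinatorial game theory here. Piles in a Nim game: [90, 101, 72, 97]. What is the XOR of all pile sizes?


We need the XOR (exclusive or) of all pile sizes.
After XOR-ing pile 1 (size 90): 0 XOR 90 = 90
After XOR-ing pile 2 (size 101): 90 XOR 101 = 63
After XOR-ing pile 3 (size 72): 63 XOR 72 = 119
After XOR-ing pile 4 (size 97): 119 XOR 97 = 22
The Nim-value of this position is 22.

22


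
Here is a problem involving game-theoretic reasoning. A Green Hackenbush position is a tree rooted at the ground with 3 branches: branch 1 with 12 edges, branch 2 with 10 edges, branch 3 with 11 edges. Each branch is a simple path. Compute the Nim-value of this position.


The tree has 3 branches from the ground vertex.
In Green Hackenbush, the Nim-value of a simple path of length k is k.
Branch 1: length 12, Nim-value = 12
Branch 2: length 10, Nim-value = 10
Branch 3: length 11, Nim-value = 11
Total Nim-value = XOR of all branch values:
0 XOR 12 = 12
12 XOR 10 = 6
6 XOR 11 = 13
Nim-value of the tree = 13

13


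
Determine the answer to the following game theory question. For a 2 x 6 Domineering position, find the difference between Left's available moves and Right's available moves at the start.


Board is 2 x 6 (rows x cols).
Left (vertical) placements: (rows-1) * cols = 1 * 6 = 6
Right (horizontal) placements: rows * (cols-1) = 2 * 5 = 10
Advantage = Left - Right = 6 - 10 = -4

-4


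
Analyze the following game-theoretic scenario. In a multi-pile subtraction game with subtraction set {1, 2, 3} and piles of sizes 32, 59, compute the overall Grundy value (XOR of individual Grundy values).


Subtraction set: {1, 2, 3}
For this subtraction set, G(n) = n mod 4 (period = max + 1 = 4).
Pile 1 (size 32): G(32) = 32 mod 4 = 0
Pile 2 (size 59): G(59) = 59 mod 4 = 3
Total Grundy value = XOR of all: 0 XOR 3 = 3

3


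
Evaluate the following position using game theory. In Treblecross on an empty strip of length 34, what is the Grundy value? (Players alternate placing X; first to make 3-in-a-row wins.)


Treblecross: place X on empty cells; 3-in-a-row wins.
Playing within two cells of an existing X lets the opponent win at once, so sensible play treats the cells i-2..i+2 around each X as dead. The player left with no safe cell loses, so this is a normal-play take-away game on strips of safe cells.
Placing X at cell i (0-indexed) of a strip of k safe cells leaves independent strips of sizes max(0, i-2) and max(0, k-i-3). Hence G(k) = mex{ G(max(0,i-2)) XOR G(max(0,k-i-3)) : 0 <= i < k }, with G(0) = 0.
G(1): splits (0,0):0^0=0 -> mex({0}) = 1
G(2): splits (0,0):0^0=0 -> mex({0}) = 1
G(3): splits (0,0):0^0=0 -> mex({0}) = 1
G(4): splits (0,1):0^1=1 (0,0):0^0=0 -> mex({0, 1}) = 2
G(5): splits (0,2):0^1=1 (0,1):0^1=1 (0,0):0^0=0 -> mex({0, 1}) = 2
G(6) = mex({1}) = 0
G(7) = mex({0, 1, 2}) = 3
G(8) = mex({0, 1, 2}) = 3
G(9) = mex({0, 2}) = 1
G(10) = mex({0, 2, 3}) = 1
G(11) = mex({0, 3}) = 1
G(12) = mex({1, 3}) = 0
G(13) = mex({0, 1, 2, 3}) = 4
G(14) = mex({0, 1, 2}) = 3
G(15) = mex({0, 1, 2}) = 3
G(16) = mex({0, 1, 2, 4}) = 3
G(17) = mex({0, 1, 3, 4}) = 2
G(18) = mex({0, 1, 3, 4}) = 2
G(19) = mex({0, 1, 3, 5}) = 2
G(20) = mex({0, 1, 2, 3, 5}) = 4
G(21) = mex({0, 1, 2, 3, 5}) = 4
G(22) = mex({1, 2, 6}) = 0
G(23) = mex({0, 1, 2, 3, 4, 6}) = 5
G(24) = mex({0, 1, 2, 3, 4}) = 5
G(25) = mex({0, 1, 3, 4, 7}) = 2
G(26) = mex({0, 1, 3, 4, 5, 7}) = 2
G(27) = mex({0, 1, 3, 5}) = 2
G(28) = mex({0, 1, 2, 5}) = 3
G(29) = mex({0, 1, 2, 4, 5, 6}) = 3
G(30) = mex({1, 2, 4, 6}) = 0
G(31) = mex({0, 1, 2, 3, 4, 6}) = 5
G(32) = mex({1, 2, 3, 4, 7}) = 0
G(33) = mex({0, 3, 7}) = 1
G(34) = mex({0, 2, 3, 5, 7}) = 1
Therefore G(34) = 1.

1


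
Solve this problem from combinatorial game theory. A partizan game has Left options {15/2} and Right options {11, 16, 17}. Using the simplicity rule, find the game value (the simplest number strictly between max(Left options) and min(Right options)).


Left options: {15/2}, max = 15/2
Right options: {11, 16, 17}, min = 11
All options are numbers and max(Left) < min(Right), so by the simplicity theorem the value is the simplest (earliest-born) number strictly between 15/2 and 11.
Integers 8 through 10 all lie strictly between 15/2 and 11.
Among integers, the simplest (lowest birthday = smallest |n|; 0 is born on day 0, +-n on day n) is 8.
No non-integer in the interval can be simpler: if x is a non-integer in the interval, then floor(x) or ceil(x) also lies in the interval (the interval contains an integer), and both are proper prefixes of x's sign expansion, i.e. born earlier. So the game value is 8.
Game value = 8

8


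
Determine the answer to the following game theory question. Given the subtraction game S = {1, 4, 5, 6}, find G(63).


The subtraction set is S = {1, 4, 5, 6}.
G(k) = mex{ G(k - s) : s in S, s <= k }. We compute iteratively: G(0) = 0.
G(1) = mex({0}) = 1
G(2) = mex({1}) = 0
G(3) = mex({0}) = 1
G(4) = mex({0, 1}) = 2
G(5) = mex({0, 1, 2}) = 3
G(6) = mex({0, 1, 3}) = 2
G(7) = mex({0, 1, 2}) = 3
G(8) = mex({0, 1, 2, 3}) = 4
G(9) = mex({1, 2, 3, 4}) = 0
G(10) = mex({0, 2, 3}) = 1
G(11) = mex({1, 2, 3}) = 0
G(12) = mex({0, 2, 3, 4}) = 1
G(13) = mex({0, 1, 3, 4}) = 2
G(14) = mex({0, 1, 2, 4}) = 3
Observe that G(9)..G(14) = 0, 1, 0, 1, 2, 3 repeats G(0)..G(5) = 0, 1, 0, 1, 2, 3.
For k >= max(S) = 6, G(k) is determined by the previous 6 values G(k-6)..G(k-1); a window of 6 consecutive values has recurred shifted by 9, so by induction G(k + 9) = G(k) for all k >= 0: the sequence is periodic from the start with period 9.
One period: G(0..8) = 0, 1, 0, 1, 2, 3, 2, 3, 4.
63 mod 9 = 0, so G(63) = G(0) = 0.

0


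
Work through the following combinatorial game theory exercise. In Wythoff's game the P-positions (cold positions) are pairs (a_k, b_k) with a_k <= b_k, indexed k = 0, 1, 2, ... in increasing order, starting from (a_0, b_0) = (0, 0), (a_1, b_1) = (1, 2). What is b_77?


By Wythoff's theorem, a_k = floor(k * phi) and b_k = floor(k * phi^2) = a_k + k, where phi = (1 + sqrt(5))/2 is the golden ratio.
phi = (1 + sqrt(5))/2 = 1.618034
phi^2 = phi + 1 = 2.618034
k = 77
k * phi^2 = 77 * 2.618034 = 201.588617
b_77 = floor(k * phi^2) = 201 (check: a_77 + k = 124 + 77 = 201)

201


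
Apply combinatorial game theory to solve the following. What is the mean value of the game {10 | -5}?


Game = {10 | -5}, a switch {a | b} with numbers a > b.
Its thermograph has left wall a - t and right wall b + t, which meet at t = (a - b)/2, where both equal (a + b)/2. So the mast (mean value) is at (a + b)/2.
Mean = (10 + (-5))/2 = 5/2 = 5/2

5/2


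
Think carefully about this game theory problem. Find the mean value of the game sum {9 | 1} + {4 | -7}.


G1 = {9 | 1}, G2 = {4 | -7}
Each is a switch {a | b} with numbers a > b; its mean value is (a + b)/2, and mean value is additive over game sums: m(G1 + G2) = m(G1) + m(G2).
Mean of G1 = (9 + (1))/2 = 10/2 = 5
Mean of G2 = (4 + (-7))/2 = -3/2 = -3/2
Mean of G1 + G2 = 5 + -3/2 = 7/2

7/2


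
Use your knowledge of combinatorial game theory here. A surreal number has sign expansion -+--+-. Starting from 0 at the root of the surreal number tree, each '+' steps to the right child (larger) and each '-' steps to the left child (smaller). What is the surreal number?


Sign expansion: -+--+-
Rule: track bounds (lo, hi), initially (-inf, +inf). On '+', the current value becomes lo and we move to the simplest number in (value, hi): value + 1 if hi = +inf, otherwise the midpoint (value + hi)/2. On '-', the current value becomes hi and we move to value - 1 if lo = -inf, otherwise the midpoint (lo + value)/2.
Start at 0.
Step 1: sign = -, move left. Bounds: (-inf, 0). Value = -1
Step 2: sign = +, move right. Bounds: (-1, 0). Value = -1/2
Step 3: sign = -, move left. Bounds: (-1, -1/2). Value = -3/4
Step 4: sign = -, move left. Bounds: (-1, -3/4). Value = -7/8
Step 5: sign = +, move right. Bounds: (-7/8, -3/4). Value = -13/16
Step 6: sign = -, move left. Bounds: (-7/8, -13/16). Value = -27/32
The surreal number with sign expansion -+--+- is -27/32.

-27/32


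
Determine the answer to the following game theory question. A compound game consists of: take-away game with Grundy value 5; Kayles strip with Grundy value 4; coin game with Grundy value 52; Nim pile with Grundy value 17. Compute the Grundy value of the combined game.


By the Sprague-Grundy theorem, the Grundy value of a sum of games is the XOR of individual Grundy values.
take-away game: Grundy value = 5. Running XOR: 0 XOR 5 = 5
Kayles strip: Grundy value = 4. Running XOR: 5 XOR 4 = 1
coin game: Grundy value = 52. Running XOR: 1 XOR 52 = 53
Nim pile: Grundy value = 17. Running XOR: 53 XOR 17 = 36
The combined Grundy value is 36.

36


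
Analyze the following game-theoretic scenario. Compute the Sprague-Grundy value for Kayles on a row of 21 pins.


Kayles: a move removes 1 or 2 adjacent pins from a contiguous row.
Removing pins from a row of k leaves two independent rows (a, b) with a + b = k - 1 (one pin) or a + b = k - 2 (two pins); an end removal gives a = 0.
By Sprague-Grundy, G(k) = mex{ G(a) XOR G(b) } over all these splits. G(0) = 0.
G(1): splits (0,0):0^0=0 -> mex({0}) = 1
G(2): splits (0,1):0^1=1 (0,0):0^0=0 -> mex({0, 1}) = 2
G(3): splits (0,2):0^2=2 (1,1):1^1=0 (0,1):0^1=1 -> mex({0, 1, 2}) = 3
G(4): splits (0,3):0^3=3 (1,2):1^2=3 (0,2):0^2=2 (1,1):1^1=0 -> mex({0, 2, 3}) = 1
G(5): splits (0,4):0^1=1 (1,3):1^3=2 (2,2):2^2=0 (0,3):0^3=3 (1,2):1^2=3 -> mex({0, 1, 2, 3}) = 4
G(6) = mex({0, 1, 2, 4}) = 3
G(7) = mex({0, 1, 3, 4, 5}) = 2
G(8) = mex({0, 2, 3, 5, 6}) = 1
G(9) = mex({0, 1, 2, 3, 6, 7}) = 4
G(10) = mex({0, 1, 3, 4, 5, 7}) = 2
G(11) = mex({0, 1, 2, 3, 4, 5}) = 6
G(12) = mex({0, 1, 2, 3, 5, 6, 7}) = 4
G(13) = mex({0, 2, 3, 4, 6, 7}) = 1
G(14) = mex({0, 1, 4, 5, 6, 7}) = 2
G(15) = mex({0, 1, 2, 3, 4, 5, 6}) = 7
G(16) = mex({0, 2, 3, 5, 6, 7}) = 1
G(17) = mex({0, 1, 2, 3, 5, 6, 7}) = 4
G(18) = mex({0, 1, 2, 4, 5, 6}) = 3
G(19) = mex({0, 1, 3, 4, 5, 7}) = 2
G(20) = mex({0, 2, 3, 4, 5, 6, 7}) = 1
G(21) = mex({0, 1, 2, 3, 5, 6, 7}) = 4
Therefore G(21) = 4.

4


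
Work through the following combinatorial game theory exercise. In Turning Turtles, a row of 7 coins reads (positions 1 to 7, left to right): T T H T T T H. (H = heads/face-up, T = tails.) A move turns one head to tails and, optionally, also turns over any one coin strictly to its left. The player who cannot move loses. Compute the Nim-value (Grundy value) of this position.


Coins: T T H T T T H
Key fact: a single head at position k behaves exactly like a Nim heap of size k (turning it to T and optionally flipping a coin at j < k corresponds to moving the heap from k to j, or to 0), and heads combine as a disjunctive sum (two heads at the same place would cancel, matching j XOR j = 0). So the Nim-value is the XOR of the 1-indexed positions of the heads.
Face-up positions (1-indexed): [3, 7]
XOR 0 with 3: 0 XOR 3 = 3
XOR 3 with 7: 3 XOR 7 = 4
Nim-value = 4

4


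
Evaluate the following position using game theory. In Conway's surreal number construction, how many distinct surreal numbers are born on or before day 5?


Day 0: {|} = 0 is born. Count = 1.
Day n: the number of surreal numbers born by day n is 2^(n+1) - 1.
By day 0: 2^1 - 1 = 1
By day 1: 2^2 - 1 = 3
By day 2: 2^3 - 1 = 7
By day 3: 2^4 - 1 = 15
By day 4: 2^5 - 1 = 31
By day 5: 2^6 - 1 = 63
By day 5: 63 surreal numbers.

63


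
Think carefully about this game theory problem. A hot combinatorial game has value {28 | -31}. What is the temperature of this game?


The game is {28 | -31}, a switch {a | b} with numbers a > b.
Cooling {a | b} by t gives {a - t | b + t}, which stops being hot when a - t = b + t, i.e. at t = (a - b)/2. So the temperature of a switch is (a - b)/2.
Temperature = (Left option - Right option) / 2
= (28 - (-31)) / 2
= 59 / 2
= 59/2

59/2


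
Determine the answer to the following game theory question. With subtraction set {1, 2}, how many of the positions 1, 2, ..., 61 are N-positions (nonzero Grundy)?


Subtraction set S = {1, 2}, so G(n) = n mod 3.
G(n) = 0 when n is a multiple of 3.
Multiples of 3 in [1, 61]: 20
N-positions (nonzero Grundy) = 61 - 20 = 41

41


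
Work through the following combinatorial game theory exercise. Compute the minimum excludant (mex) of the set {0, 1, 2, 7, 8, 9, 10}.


Set = {0, 1, 2, 7, 8, 9, 10}
0 is in the set.
1 is in the set.
2 is in the set.
3 is NOT in the set. This is the mex.
mex = 3

3


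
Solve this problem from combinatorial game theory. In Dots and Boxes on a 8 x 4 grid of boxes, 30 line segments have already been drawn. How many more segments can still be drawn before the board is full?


Grid: 8 x 4 boxes, i.e. 9 rows and 5 columns of dots.
Horizontal edges: (rows + 1) * cols = 9 * 4 = 36
Vertical edges: rows * (cols + 1) = 8 * 5 = 40
Total edges: 36 + 40 = 76
Edges drawn: 30
Remaining: 76 - 30 = 46

46


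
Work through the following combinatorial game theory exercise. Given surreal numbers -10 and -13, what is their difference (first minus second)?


x = -10, y = -13
x - y = -10 - -13 = 3

3


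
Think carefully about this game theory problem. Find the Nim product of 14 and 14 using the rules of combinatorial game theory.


Nim multiplication is bilinear over XOR: (u XOR v) * w = (u*w) XOR (v*w).
So we split each operand into its bit components and XOR the pairwise Nim products.
14 = 2 + 4 + 8 (as XOR of powers of 2).
14 = 2 + 4 + 8 (as XOR of powers of 2).
Using the standard Nim-product table on single bits:
  2*2 = 3,   2*4 = 8,   2*8 = 12,
  4*4 = 6,   4*8 = 11,  8*8 = 13,
and  1*x = x (identity), k*l = l*k (commutative).
Pairwise Nim products:
  2 * 2 = 3
  2 * 4 = 8
  2 * 8 = 12
  4 * 2 = 8
  4 * 4 = 6
  4 * 8 = 11
  8 * 2 = 12
  8 * 4 = 11
  8 * 8 = 13
XOR them: 3 XOR 8 XOR 12 XOR 8 XOR 6 XOR 11 XOR 12 XOR 11 XOR 13 = 8.
Result: 14 * 14 = 8 (in Nim).

8


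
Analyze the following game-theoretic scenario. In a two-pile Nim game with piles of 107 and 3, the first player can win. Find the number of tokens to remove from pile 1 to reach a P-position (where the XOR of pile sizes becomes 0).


Piles: 107 and 3
Current XOR: 107 XOR 3 = 104 (non-zero, so this is an N-position).
To make the XOR zero, we need to find a move that balances the piles.
For pile 1 (size 107): target = 107 XOR 104 = 3
We reduce pile 1 from 107 to 3.
Tokens removed: 107 - 3 = 104
Verification: 3 XOR 3 = 0

104


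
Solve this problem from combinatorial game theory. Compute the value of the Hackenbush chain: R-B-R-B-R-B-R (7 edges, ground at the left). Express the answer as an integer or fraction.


Edges (from ground): R-B-R-B-R-B-R
By Berlekamp's sign-expansion rule, a Blue-Red Hackenbush stalk has the value of the surreal number whose sign sequence is the edge sequence with B -> + and R -> -.
Sign sequence: -+-+-+-
Trace the sign expansion in the surreal number tree, starting from 0:
Edge 1: R (sign -) -> bounds (-inf, 0), value = -1
Edge 2: B (sign +) -> bounds (-1, 0), value = -1/2
Edge 3: R (sign -) -> bounds (-1, -1/2), value = -3/4
Edge 4: B (sign +) -> bounds (-3/4, -1/2), value = -5/8
Edge 5: R (sign -) -> bounds (-3/4, -5/8), value = -11/16
Edge 6: B (sign +) -> bounds (-11/16, -5/8), value = -21/32
Edge 7: R (sign -) -> bounds (-11/16, -21/32), value = -43/64
Game value = -43/64

-43/64
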